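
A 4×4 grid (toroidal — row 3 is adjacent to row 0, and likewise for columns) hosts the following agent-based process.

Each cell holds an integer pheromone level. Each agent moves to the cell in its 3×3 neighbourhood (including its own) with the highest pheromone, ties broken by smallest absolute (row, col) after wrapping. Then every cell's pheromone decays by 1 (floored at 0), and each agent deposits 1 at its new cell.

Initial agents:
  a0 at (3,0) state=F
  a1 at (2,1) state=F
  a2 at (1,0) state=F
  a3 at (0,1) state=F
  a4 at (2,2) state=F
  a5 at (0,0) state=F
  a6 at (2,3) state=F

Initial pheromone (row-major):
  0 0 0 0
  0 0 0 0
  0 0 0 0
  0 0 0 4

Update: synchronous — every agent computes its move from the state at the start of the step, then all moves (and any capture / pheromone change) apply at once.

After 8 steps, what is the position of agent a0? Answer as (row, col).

(3, 3)

t=1: a0@(3,3) a1@(1,0) a2@(0,0) a3@(0,0) a4@(3,3) a5@(3,3) a6@(3,3) | pheromone: 2 0 0 0 / 1 0 0 0 / 0 0 0 0 / 0 0 0 7
t=2: a0@(3,3) a1@(0,0) a2@(3,3) a3@(3,3) a4@(3,3) a5@(3,3) a6@(3,3) | pheromone: 2 0 0 0 / 0 0 0 0 / 0 0 0 0 / 0 0 0 12
t=3: a0@(3,3) a1@(3,3) a2@(3,3) a3@(3,3) a4@(3,3) a5@(3,3) a6@(3,3) | pheromone: 1 0 0 0 / 0 0 0 0 / 0 0 0 0 / 0 0 0 18
t=4: a0@(3,3) a1@(3,3) a2@(3,3) a3@(3,3) a4@(3,3) a5@(3,3) a6@(3,3) | pheromone: 0 0 0 0 / 0 0 0 0 / 0 0 0 0 / 0 0 0 24
t=5: a0@(3,3) a1@(3,3) a2@(3,3) a3@(3,3) a4@(3,3) a5@(3,3) a6@(3,3) | pheromone: 0 0 0 0 / 0 0 0 0 / 0 0 0 0 / 0 0 0 30
t=6: a0@(3,3) a1@(3,3) a2@(3,3) a3@(3,3) a4@(3,3) a5@(3,3) a6@(3,3) | pheromone: 0 0 0 0 / 0 0 0 0 / 0 0 0 0 / 0 0 0 36
t=7: a0@(3,3) a1@(3,3) a2@(3,3) a3@(3,3) a4@(3,3) a5@(3,3) a6@(3,3) | pheromone: 0 0 0 0 / 0 0 0 0 / 0 0 0 0 / 0 0 0 42
t=8: a0@(3,3) a1@(3,3) a2@(3,3) a3@(3,3) a4@(3,3) a5@(3,3) a6@(3,3) | pheromone: 0 0 0 0 / 0 0 0 0 / 0 0 0 0 / 0 0 0 48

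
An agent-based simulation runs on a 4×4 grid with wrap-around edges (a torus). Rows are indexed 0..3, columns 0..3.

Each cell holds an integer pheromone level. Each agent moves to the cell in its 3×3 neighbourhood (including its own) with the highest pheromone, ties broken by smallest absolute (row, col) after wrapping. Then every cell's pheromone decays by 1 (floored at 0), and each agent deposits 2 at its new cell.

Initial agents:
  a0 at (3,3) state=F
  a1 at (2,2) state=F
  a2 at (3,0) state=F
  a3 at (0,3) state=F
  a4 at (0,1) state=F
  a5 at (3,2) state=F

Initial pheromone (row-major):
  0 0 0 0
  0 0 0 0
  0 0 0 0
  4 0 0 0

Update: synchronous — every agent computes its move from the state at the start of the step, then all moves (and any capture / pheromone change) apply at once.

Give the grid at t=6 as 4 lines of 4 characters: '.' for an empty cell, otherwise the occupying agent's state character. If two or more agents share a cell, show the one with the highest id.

....
....
....
F...

t=1: a0@(3,0) a1@(1,1) a2@(3,0) a3@(3,0) a4@(3,0) a5@(0,1) | pheromone: 0 2 0 0 / 0 2 0 0 / 0 0 0 0 / 11 0 0 0
t=2: a0@(3,0) a1@(0,1) a2@(3,0) a3@(3,0) a4@(3,0) a5@(3,0) | pheromone: 0 3 0 0 / 0 1 0 0 / 0 0 0 0 / 20 0 0 0
t=3: a0@(3,0) a1@(3,0) a2@(3,0) a3@(3,0) a4@(3,0) a5@(3,0) | pheromone: 0 2 0 0 / 0 0 0 0 / 0 0 0 0 / 31 0 0 0
t=4: a0@(3,0) a1@(3,0) a2@(3,0) a3@(3,0) a4@(3,0) a5@(3,0) | pheromone: 0 1 0 0 / 0 0 0 0 / 0 0 0 0 / 42 0 0 0
t=5: a0@(3,0) a1@(3,0) a2@(3,0) a3@(3,0) a4@(3,0) a5@(3,0) | pheromone: 0 0 0 0 / 0 0 0 0 / 0 0 0 0 / 53 0 0 0
t=6: a0@(3,0) a1@(3,0) a2@(3,0) a3@(3,0) a4@(3,0) a5@(3,0) | pheromone: 0 0 0 0 / 0 0 0 0 / 0 0 0 0 / 64 0 0 0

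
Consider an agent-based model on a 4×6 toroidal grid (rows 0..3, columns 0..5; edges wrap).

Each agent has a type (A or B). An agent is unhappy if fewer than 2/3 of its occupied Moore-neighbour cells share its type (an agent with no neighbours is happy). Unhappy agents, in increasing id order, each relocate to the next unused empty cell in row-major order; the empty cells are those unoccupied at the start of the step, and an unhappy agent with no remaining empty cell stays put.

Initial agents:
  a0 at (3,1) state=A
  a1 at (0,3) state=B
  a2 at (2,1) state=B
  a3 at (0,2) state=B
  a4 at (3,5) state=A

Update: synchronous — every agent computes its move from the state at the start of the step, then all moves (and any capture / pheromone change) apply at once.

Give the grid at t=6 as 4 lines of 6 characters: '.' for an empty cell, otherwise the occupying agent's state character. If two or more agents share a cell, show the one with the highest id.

..ABB.
BA....
......
......

t=1: a0@(0,0):A a1@(0,3):B a2@(0,1):B a3@(0,4):B a4@(3,5):A
t=2: a0@(0,2):A a1@(0,3):B a2@(0,5):B a3@(1,0):B a4@(1,1):A
t=3: a0@(0,0):A a1@(0,1):B a2@(0,5):B a3@(0,4):B a4@(1,2):A
t=4: a0@(0,2):A a1@(0,3):B a2@(1,0):B a3@(0,4):B a4@(1,1):A
t=5: a0@(0,0):A a1@(0,1):B a2@(0,5):B a3@(0,4):B a4@(1,2):A
t=6: a0@(0,2):A a1@(0,3):B a2@(1,0):B a3@(0,4):B a4@(1,1):A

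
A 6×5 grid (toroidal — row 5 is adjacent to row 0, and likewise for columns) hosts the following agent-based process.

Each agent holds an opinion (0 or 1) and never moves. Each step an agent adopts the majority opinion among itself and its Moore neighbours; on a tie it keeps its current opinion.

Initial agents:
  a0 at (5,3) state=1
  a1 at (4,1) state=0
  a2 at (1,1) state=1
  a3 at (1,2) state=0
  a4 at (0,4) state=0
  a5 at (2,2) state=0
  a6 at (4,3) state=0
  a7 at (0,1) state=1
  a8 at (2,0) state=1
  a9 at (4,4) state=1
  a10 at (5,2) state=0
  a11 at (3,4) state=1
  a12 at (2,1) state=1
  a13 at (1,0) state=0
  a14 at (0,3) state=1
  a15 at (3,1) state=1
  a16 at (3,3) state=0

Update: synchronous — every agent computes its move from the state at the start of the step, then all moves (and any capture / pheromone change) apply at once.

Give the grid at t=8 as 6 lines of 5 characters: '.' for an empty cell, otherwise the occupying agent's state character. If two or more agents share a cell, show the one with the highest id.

t=1: a0@(5,3):1 a1@(4,1):0 a2@(1,1):1 a3@(1,2):1 a4@(0,4):0 a5@(2,2):0 a6@(4,3):0 a7@(0,1):0 a8@(2,0):1 a9@(4,4):1 a10@(5,2):0 a11@(3,4):1 a12@(2,1):1 a13@(1,0):1 a14@(0,3):0 a15@(3,1):1 a16@(3,3):0
t=2: a0@(5,3):0 a1@(4,1):0 a2@(1,1):1 a3@(1,2):1 a4@(0,4):0 a5@(2,2):1 a6@(4,3):0 a7@(0,1):1 a8@(2,0):1 a9@(4,4):1 a10@(5,2):0 a11@(3,4):1 a12@(2,1):1 a13@(1,0):1 a14@(0,3):0 a15@(3,1):1 a16@(3,3):0
t=3: a0@(5,3):0 a1@(4,1):0 a2@(1,1):1 a3@(1,2):1 a4@(0,4):0 a5@(2,2):1 a6@(4,3):0 a7@(0,1):1 a8@(2,0):1 a9@(4,4):0 a10@(5,2):0 a11@(3,4):1 a12@(2,1):1 a13@(1,0):1 a14@(0,3):0 a15@(3,1):1 a16@(3,3):1
t=4: (unchanged — steady state)

.1.00
111..
111..
.1.11
.0.00
..00.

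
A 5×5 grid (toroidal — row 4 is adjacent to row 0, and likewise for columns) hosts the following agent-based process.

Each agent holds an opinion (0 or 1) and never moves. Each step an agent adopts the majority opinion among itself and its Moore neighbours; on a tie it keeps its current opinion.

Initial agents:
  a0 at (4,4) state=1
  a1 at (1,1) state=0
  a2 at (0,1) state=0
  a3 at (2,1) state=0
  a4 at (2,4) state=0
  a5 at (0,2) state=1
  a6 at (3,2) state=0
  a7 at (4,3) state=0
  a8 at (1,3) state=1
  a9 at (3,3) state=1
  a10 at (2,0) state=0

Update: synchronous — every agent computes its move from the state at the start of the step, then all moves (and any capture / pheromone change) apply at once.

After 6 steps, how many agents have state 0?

t=1: a0@(4,4):1 a1@(1,1):0 a2@(0,1):0 a3@(2,1):0 a4@(2,4):0 a5@(0,2):0 a6@(3,2):0 a7@(4,3):1 a8@(1,3):1 a9@(3,3):0 a10@(2,0):0
t=2: a0@(4,4):1 a1@(1,1):0 a2@(0,1):0 a3@(2,1):0 a4@(2,4):0 a5@(0,2):0 a6@(3,2):0 a7@(4,3):0 a8@(1,3):0 a9@(3,3):0 a10@(2,0):0
t=3: a0@(4,4):0 a1@(1,1):0 a2@(0,1):0 a3@(2,1):0 a4@(2,4):0 a5@(0,2):0 a6@(3,2):0 a7@(4,3):0 a8@(1,3):0 a9@(3,3):0 a10@(2,0):0
t=4: (unchanged — steady state)

11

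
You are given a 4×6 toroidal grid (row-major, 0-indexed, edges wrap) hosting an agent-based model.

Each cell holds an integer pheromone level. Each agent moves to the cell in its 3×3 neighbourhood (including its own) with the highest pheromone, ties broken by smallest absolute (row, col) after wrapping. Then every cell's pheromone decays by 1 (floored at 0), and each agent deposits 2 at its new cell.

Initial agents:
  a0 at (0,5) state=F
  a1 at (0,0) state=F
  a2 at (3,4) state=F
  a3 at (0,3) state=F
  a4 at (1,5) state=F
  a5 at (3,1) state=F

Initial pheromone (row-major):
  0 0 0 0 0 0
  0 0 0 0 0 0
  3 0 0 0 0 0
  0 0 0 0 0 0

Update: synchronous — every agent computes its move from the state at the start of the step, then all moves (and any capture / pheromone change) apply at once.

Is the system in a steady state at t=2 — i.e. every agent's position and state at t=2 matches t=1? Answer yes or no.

t=1: a0@(0,0) a1@(0,0) a2@(0,3) a3@(0,2) a4@(2,0) a5@(2,0) | pheromone: 4 0 2 2 0 0 / 0 0 0 0 0 0 / 6 0 0 0 0 0 / 0 0 0 0 0 0
t=2: a0@(0,0) a1@(0,0) a2@(0,2) a3@(0,2) a4@(2,0) a5@(2,0) | pheromone: 7 0 5 1 0 0 / 0 0 0 0 0 0 / 9 0 0 0 0 0 / 0 0 0 0 0 0

no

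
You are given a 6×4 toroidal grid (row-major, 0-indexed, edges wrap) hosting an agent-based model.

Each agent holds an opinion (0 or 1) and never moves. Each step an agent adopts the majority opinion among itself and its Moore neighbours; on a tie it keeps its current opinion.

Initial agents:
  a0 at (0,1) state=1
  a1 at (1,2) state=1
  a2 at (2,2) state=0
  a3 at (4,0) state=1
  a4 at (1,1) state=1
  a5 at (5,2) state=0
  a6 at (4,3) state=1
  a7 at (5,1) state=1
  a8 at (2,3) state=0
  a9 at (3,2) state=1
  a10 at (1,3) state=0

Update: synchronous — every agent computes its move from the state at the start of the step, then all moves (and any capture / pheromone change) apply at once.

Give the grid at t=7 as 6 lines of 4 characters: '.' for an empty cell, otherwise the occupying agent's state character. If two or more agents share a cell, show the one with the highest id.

t=1: a0@(0,1):1 a1@(1,2):1 a2@(2,2):0 a3@(4,0):1 a4@(1,1):1 a5@(5,2):1 a6@(4,3):1 a7@(5,1):1 a8@(2,3):0 a9@(3,2):1 a10@(1,3):0
t=2: (unchanged — steady state)

.1..
.110
..00
..1.
1..1
.11.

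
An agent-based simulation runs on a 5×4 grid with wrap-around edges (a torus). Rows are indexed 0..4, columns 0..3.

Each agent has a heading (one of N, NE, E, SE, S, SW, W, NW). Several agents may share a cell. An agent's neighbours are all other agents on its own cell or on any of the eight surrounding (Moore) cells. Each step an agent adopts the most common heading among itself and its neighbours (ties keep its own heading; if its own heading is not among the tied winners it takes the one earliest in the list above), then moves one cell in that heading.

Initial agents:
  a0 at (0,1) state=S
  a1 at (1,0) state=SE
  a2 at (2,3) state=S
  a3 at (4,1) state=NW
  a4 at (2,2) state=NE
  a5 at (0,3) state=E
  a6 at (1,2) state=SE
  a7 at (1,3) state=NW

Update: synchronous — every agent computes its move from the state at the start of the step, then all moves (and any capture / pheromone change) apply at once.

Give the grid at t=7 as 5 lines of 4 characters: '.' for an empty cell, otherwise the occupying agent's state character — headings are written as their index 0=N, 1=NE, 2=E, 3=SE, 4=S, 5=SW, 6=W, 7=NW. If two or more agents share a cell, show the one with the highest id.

t=1: a0@(1,2):SE a1@(2,0):S a2@(3,0):SE a3@(3,0):NW a4@(1,3):NE a5@(1,0):SE a6@(2,2):S a7@(2,0):SE
t=2: a0@(2,3):SE a1@(3,1):SE a2@(4,1):SE a3@(4,1):SE a4@(2,0):SE a5@(2,1):SE a6@(3,2):S a7@(3,1):SE
t=3: a0@(3,0):SE a1@(4,2):SE a2@(0,2):SE a3@(0,2):SE a4@(3,1):SE a5@(3,2):SE a6@(4,3):SE a7@(4,2):SE
t=4: a0@(4,1):SE a1@(0,3):SE a2@(1,3):SE a3@(1,3):SE a4@(4,2):SE a5@(4,3):SE a6@(0,0):SE a7@(0,3):SE
t=5: a0@(0,2):SE a1@(1,0):SE a2@(2,0):SE a3@(2,0):SE a4@(0,3):SE a5@(0,0):SE a6@(1,1):SE a7@(1,0):SE
t=6: a0@(1,3):SE a1@(2,1):SE a2@(3,1):SE a3@(3,1):SE a4@(1,0):SE a5@(1,1):SE a6@(2,2):SE a7@(2,1):SE
t=7: a0@(2,0):SE a1@(3,2):SE a2@(4,2):SE a3@(4,2):SE a4@(2,1):SE a5@(2,2):SE a6@(3,3):SE a7@(3,2):SE

....
....
333.
..33
..3.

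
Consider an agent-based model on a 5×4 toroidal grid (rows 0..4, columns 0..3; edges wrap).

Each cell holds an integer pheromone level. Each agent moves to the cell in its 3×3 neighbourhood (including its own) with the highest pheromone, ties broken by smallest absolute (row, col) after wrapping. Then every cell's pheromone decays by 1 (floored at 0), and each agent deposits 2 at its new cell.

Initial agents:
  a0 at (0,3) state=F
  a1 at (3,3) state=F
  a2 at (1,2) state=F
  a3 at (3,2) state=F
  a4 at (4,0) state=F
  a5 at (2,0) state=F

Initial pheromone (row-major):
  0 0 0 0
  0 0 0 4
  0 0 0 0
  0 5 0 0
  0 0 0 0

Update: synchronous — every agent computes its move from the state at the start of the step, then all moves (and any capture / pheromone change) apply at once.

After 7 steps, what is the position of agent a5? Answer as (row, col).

(3, 1)

t=1: a0@(1,3) a1@(2,0) a2@(1,3) a3@(3,1) a4@(3,1) a5@(3,1) | pheromone: 0 0 0 0 / 0 0 0 7 / 2 0 0 0 / 0 10 0 0 / 0 0 0 0
t=2: a0@(1,3) a1@(3,1) a2@(1,3) a3@(3,1) a4@(3,1) a5@(3,1) | pheromone: 0 0 0 0 / 0 0 0 10 / 1 0 0 0 / 0 17 0 0 / 0 0 0 0
t=3: a0@(1,3) a1@(3,1) a2@(1,3) a3@(3,1) a4@(3,1) a5@(3,1) | pheromone: 0 0 0 0 / 0 0 0 13 / 0 0 0 0 / 0 24 0 0 / 0 0 0 0
t=4: a0@(1,3) a1@(3,1) a2@(1,3) a3@(3,1) a4@(3,1) a5@(3,1) | pheromone: 0 0 0 0 / 0 0 0 16 / 0 0 0 0 / 0 31 0 0 / 0 0 0 0
t=5: a0@(1,3) a1@(3,1) a2@(1,3) a3@(3,1) a4@(3,1) a5@(3,1) | pheromone: 0 0 0 0 / 0 0 0 19 / 0 0 0 0 / 0 38 0 0 / 0 0 0 0
t=6: a0@(1,3) a1@(3,1) a2@(1,3) a3@(3,1) a4@(3,1) a5@(3,1) | pheromone: 0 0 0 0 / 0 0 0 22 / 0 0 0 0 / 0 45 0 0 / 0 0 0 0
t=7: a0@(1,3) a1@(3,1) a2@(1,3) a3@(3,1) a4@(3,1) a5@(3,1) | pheromone: 0 0 0 0 / 0 0 0 25 / 0 0 0 0 / 0 52 0 0 / 0 0 0 0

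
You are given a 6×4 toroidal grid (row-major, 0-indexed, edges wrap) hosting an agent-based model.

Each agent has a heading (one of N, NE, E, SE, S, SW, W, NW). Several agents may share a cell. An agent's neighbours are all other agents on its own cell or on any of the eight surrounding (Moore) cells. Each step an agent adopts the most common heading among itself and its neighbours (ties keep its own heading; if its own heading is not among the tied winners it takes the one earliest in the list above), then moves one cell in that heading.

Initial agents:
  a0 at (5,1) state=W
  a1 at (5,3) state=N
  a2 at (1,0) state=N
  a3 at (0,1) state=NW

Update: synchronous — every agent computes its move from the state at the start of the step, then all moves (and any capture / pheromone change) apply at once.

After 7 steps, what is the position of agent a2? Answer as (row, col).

t=1: a0@(5,0):W a1@(4,3):N a2@(0,0):N a3@(5,0):NW
t=2: a0@(4,0):N a1@(3,3):N a2@(5,0):N a3@(4,0):N
t=3: a0@(3,0):N a1@(2,3):N a2@(4,0):N a3@(3,0):N
t=4: a0@(2,0):N a1@(1,3):N a2@(3,0):N a3@(2,0):N
t=5: a0@(1,0):N a1@(0,3):N a2@(2,0):N a3@(1,0):N
t=6: a0@(0,0):N a1@(5,3):N a2@(1,0):N a3@(0,0):N
t=7: a0@(5,0):N a1@(4,3):N a2@(0,0):N a3@(5,0):N

(0, 0)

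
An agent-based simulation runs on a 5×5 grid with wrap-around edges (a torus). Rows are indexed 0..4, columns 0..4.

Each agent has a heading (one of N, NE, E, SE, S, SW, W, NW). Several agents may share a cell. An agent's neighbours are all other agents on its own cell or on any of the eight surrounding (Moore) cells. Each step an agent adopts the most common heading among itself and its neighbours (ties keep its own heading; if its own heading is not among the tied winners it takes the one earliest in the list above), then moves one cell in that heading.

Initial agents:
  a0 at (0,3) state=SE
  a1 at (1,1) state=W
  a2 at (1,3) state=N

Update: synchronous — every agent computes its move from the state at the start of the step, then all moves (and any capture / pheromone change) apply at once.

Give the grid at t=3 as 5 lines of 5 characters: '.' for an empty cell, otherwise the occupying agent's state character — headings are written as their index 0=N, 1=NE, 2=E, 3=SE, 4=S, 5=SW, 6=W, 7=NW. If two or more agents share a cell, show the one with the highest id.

t=1: a0@(1,4):SE a1@(1,0):W a2@(0,3):N
t=2: a0@(2,0):SE a1@(1,4):W a2@(4,3):N
t=3: a0@(3,1):SE a1@(1,3):W a2@(3,3):N

.....
...6.
.....
.3.0.
.....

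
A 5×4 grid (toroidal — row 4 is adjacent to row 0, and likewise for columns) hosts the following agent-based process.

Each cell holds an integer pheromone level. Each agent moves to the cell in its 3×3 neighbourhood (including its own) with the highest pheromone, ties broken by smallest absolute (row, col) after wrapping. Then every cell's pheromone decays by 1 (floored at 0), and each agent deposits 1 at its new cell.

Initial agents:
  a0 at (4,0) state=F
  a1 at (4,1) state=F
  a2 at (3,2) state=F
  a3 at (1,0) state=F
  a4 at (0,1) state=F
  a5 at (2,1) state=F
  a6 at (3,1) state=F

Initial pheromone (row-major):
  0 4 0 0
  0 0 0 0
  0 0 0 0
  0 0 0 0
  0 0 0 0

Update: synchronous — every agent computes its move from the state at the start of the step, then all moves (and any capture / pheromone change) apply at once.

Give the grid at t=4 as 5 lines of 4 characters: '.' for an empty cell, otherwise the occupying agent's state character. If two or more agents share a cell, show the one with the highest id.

t=1: a0@(0,1) a1@(0,1) a2@(2,1) a3@(0,1) a4@(0,1) a5@(1,0) a6@(2,0) | pheromone: 0 7 0 0 / 1 0 0 0 / 1 1 0 0 / 0 0 0 0 / 0 0 0 0
t=2: a0@(0,1) a1@(0,1) a2@(1,0) a3@(0,1) a4@(0,1) a5@(0,1) a6@(1,0) | pheromone: 0 11 0 0 / 2 0 0 0 / 0 0 0 0 / 0 0 0 0 / 0 0 0 0
t=3: a0@(0,1) a1@(0,1) a2@(0,1) a3@(0,1) a4@(0,1) a5@(0,1) a6@(0,1) | pheromone: 0 17 0 0 / 1 0 0 0 / 0 0 0 0 / 0 0 0 0 / 0 0 0 0
t=4: a0@(0,1) a1@(0,1) a2@(0,1) a3@(0,1) a4@(0,1) a5@(0,1) a6@(0,1) | pheromone: 0 23 0 0 / 0 0 0 0 / 0 0 0 0 / 0 0 0 0 / 0 0 0 0

.F..
....
....
....
....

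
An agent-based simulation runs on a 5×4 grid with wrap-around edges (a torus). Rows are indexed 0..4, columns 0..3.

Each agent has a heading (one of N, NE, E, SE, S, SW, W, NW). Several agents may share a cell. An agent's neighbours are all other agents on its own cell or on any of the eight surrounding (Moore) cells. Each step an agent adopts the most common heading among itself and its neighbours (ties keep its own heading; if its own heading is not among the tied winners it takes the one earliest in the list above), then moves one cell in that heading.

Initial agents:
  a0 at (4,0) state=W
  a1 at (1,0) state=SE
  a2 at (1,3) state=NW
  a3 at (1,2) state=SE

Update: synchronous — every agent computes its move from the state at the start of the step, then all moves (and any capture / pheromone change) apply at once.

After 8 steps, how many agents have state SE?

t=1: a0@(4,3):W a1@(2,1):SE a2@(2,0):SE a3@(2,3):SE
t=2: a0@(4,2):W a1@(3,2):SE a2@(3,1):SE a3@(3,0):SE
t=3: a0@(0,3):SE a1@(4,3):SE a2@(4,2):SE a3@(4,1):SE
t=4: a0@(1,0):SE a1@(0,0):SE a2@(0,3):SE a3@(0,2):SE
t=5: a0@(2,1):SE a1@(1,1):SE a2@(1,0):SE a3@(1,3):SE
t=6: a0@(3,2):SE a1@(2,2):SE a2@(2,1):SE a3@(2,0):SE
t=7: a0@(4,3):SE a1@(3,3):SE a2@(3,2):SE a3@(3,1):SE
t=8: a0@(0,0):SE a1@(4,0):SE a2@(4,3):SE a3@(4,2):SE

4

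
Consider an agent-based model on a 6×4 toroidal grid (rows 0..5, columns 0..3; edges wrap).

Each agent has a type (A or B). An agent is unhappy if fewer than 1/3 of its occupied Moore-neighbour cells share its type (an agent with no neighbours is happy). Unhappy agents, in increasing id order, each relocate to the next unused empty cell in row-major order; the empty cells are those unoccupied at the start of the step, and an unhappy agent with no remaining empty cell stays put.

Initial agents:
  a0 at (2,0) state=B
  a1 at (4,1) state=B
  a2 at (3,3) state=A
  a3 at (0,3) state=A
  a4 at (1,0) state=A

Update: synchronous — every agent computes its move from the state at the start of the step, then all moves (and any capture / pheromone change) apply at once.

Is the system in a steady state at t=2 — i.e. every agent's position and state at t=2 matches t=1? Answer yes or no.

t=1: a0@(0,0):B a1@(4,1):B a2@(0,1):A a3@(0,3):A a4@(1,0):A
t=2: a0@(0,2):B a1@(4,1):B a2@(0,1):A a3@(0,3):A a4@(1,0):A

no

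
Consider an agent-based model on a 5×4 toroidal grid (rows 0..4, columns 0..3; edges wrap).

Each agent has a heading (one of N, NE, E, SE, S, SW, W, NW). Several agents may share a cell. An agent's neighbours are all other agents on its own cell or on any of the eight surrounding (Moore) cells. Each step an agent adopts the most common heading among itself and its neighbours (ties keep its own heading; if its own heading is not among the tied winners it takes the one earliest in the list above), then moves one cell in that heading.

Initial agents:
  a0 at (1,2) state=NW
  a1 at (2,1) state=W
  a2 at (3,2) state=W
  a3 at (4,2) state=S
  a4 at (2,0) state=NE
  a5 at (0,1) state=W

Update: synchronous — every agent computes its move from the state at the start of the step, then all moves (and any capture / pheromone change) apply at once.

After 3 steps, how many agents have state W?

t=1: a0@(1,1):W a1@(2,0):W a2@(3,1):W a3@(4,1):W a4@(1,1):NE a5@(0,0):W
t=2: a0@(1,0):W a1@(2,3):W a2@(3,0):W a3@(4,0):W a4@(1,0):W a5@(0,3):W
t=3: a0@(1,3):W a1@(2,2):W a2@(3,3):W a3@(4,3):W a4@(1,3):W a5@(0,2):W

6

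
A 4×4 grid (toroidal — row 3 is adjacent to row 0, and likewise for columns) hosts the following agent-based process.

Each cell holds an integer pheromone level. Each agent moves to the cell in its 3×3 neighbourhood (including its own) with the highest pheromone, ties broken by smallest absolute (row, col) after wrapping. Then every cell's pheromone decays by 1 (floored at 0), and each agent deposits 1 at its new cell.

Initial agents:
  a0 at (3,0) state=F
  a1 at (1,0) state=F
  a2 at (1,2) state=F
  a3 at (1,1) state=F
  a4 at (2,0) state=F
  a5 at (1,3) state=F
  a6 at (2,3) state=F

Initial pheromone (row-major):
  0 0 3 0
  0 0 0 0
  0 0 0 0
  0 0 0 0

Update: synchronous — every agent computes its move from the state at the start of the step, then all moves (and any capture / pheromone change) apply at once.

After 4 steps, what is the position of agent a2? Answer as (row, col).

(0, 2)

t=1: a0@(0,0) a1@(0,0) a2@(0,2) a3@(0,2) a4@(1,0) a5@(0,2) a6@(1,0) | pheromone: 2 0 5 0 / 2 0 0 0 / 0 0 0 0 / 0 0 0 0
t=2: a0@(0,0) a1@(0,0) a2@(0,2) a3@(0,2) a4@(0,0) a5@(0,2) a6@(0,0) | pheromone: 5 0 7 0 / 1 0 0 0 / 0 0 0 0 / 0 0 0 0
t=3: a0@(0,0) a1@(0,0) a2@(0,2) a3@(0,2) a4@(0,0) a5@(0,2) a6@(0,0) | pheromone: 8 0 9 0 / 0 0 0 0 / 0 0 0 0 / 0 0 0 0
t=4: a0@(0,0) a1@(0,0) a2@(0,2) a3@(0,2) a4@(0,0) a5@(0,2) a6@(0,0) | pheromone: 11 0 11 0 / 0 0 0 0 / 0 0 0 0 / 0 0 0 0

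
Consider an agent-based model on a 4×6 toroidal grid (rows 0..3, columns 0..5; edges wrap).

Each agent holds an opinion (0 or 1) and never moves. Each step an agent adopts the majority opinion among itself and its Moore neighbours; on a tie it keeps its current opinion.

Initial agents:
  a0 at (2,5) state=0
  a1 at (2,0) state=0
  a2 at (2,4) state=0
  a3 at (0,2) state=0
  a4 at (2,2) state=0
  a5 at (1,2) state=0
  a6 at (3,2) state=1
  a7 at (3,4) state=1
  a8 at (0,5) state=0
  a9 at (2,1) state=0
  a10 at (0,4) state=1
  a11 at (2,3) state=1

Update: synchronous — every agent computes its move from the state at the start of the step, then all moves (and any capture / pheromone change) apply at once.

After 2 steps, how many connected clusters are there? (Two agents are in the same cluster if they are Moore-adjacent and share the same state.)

2

t=1: a0@(2,5):0 a1@(2,0):0 a2@(2,4):0 a3@(0,2):0 a4@(2,2):0 a5@(1,2):0 a6@(3,2):0 a7@(3,4):1 a8@(0,5):1 a9@(2,1):0 a10@(0,4):1 a11@(2,3):1
t=2: a0@(2,5):0 a1@(2,0):0 a2@(2,4):0 a3@(0,2):0 a4@(2,2):0 a5@(1,2):0 a6@(3,2):0 a7@(3,4):1 a8@(0,5):1 a9@(2,1):0 a10@(0,4):1 a11@(2,3):0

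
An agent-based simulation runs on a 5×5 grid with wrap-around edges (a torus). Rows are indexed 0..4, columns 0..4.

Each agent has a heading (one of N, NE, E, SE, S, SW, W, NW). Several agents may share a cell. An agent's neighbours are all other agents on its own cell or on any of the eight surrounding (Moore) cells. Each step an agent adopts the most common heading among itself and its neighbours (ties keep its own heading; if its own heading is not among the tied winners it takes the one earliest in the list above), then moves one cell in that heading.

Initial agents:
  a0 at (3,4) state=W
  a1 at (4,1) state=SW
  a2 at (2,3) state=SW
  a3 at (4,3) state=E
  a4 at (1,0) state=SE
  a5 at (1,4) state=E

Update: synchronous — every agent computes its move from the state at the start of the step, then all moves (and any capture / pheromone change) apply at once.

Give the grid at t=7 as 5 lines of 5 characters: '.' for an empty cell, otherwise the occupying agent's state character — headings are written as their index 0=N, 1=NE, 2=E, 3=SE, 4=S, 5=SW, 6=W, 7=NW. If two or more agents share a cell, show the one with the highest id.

.2...
.2...
.....
2....
222..

t=1: a0@(3,3):W a1@(0,0):SW a2@(3,2):SW a3@(4,4):E a4@(2,1):SE a5@(1,0):E
t=2: a0@(3,2):W a1@(0,1):E a2@(4,1):SW a3@(4,0):E a4@(3,2):SE a5@(1,1):E
t=3: a0@(3,1):W a1@(0,2):E a2@(4,2):E a3@(4,1):E a4@(4,3):SE a5@(1,2):E
t=4: a0@(3,2):E a1@(0,3):E a2@(4,3):E a3@(4,2):E a4@(4,4):E a5@(1,3):E
t=5: a0@(3,3):E a1@(0,4):E a2@(4,4):E a3@(4,3):E a4@(4,0):E a5@(1,4):E
t=6: a0@(3,4):E a1@(0,0):E a2@(4,0):E a3@(4,4):E a4@(4,1):E a5@(1,0):E
t=7: a0@(3,0):E a1@(0,1):E a2@(4,1):E a3@(4,0):E a4@(4,2):E a5@(1,1):E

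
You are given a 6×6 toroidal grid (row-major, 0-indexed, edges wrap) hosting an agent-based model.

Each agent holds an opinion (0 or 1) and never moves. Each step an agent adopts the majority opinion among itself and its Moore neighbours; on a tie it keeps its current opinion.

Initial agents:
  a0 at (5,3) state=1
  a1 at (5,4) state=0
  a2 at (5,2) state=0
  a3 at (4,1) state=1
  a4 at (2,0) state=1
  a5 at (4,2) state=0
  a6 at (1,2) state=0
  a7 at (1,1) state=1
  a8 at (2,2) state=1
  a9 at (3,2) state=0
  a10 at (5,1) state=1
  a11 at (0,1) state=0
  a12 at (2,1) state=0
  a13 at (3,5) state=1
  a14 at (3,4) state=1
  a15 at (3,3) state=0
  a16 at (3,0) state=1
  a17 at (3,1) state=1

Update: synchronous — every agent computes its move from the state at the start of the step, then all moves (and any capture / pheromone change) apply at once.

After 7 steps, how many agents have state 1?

7

t=1: a0@(5,3):0 a1@(5,4):0 a2@(5,2):0 a3@(4,1):1 a4@(2,0):1 a5@(4,2):0 a6@(1,2):0 a7@(1,1):1 a8@(2,2):0 a9@(3,2):0 a10@(5,1):0 a11@(0,1):0 a12@(2,1):1 a13@(3,5):1 a14@(3,4):1 a15@(3,3):0 a16@(3,0):1 a17@(3,1):1
t=2: a0@(5,3):0 a1@(5,4):0 a2@(5,2):0 a3@(4,1):0 a4@(2,0):1 a5@(4,2):0 a6@(1,2):0 a7@(1,1):1 a8@(2,2):0 a9@(3,2):0 a10@(5,1):0 a11@(0,1):0 a12@(2,1):1 a13@(3,5):1 a14@(3,4):1 a15@(3,3):0 a16@(3,0):1 a17@(3,1):1
t=3: (unchanged — steady state)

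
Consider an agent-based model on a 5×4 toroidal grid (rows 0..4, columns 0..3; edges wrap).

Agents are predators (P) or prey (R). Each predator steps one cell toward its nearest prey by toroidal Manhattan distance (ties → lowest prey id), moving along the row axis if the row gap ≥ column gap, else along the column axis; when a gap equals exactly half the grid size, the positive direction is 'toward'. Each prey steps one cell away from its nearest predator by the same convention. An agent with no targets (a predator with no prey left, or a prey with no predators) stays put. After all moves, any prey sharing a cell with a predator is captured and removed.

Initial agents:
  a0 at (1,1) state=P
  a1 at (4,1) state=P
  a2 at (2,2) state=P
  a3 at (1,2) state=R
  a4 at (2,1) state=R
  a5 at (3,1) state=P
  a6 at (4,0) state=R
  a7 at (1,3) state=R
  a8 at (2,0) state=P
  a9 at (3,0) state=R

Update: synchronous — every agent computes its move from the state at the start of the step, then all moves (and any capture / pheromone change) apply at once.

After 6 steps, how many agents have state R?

2

t=1: a0@(1,2):P a1@(4,0):P a2@(1,2):P a3@(1,3):R a4@(3,1):R a5@(2,1):P a6@(4,3):R a8@(2,1):P a9@(3,3):R
t=2: a0@(1,3):P a1@(4,3):P a2@(1,3):P a3@(1,0):R a4@(4,1):R a5@(3,1):P a6@(4,2):R a8@(3,1):P a9@(2,3):R
t=3: a0@(1,0):P a1@(4,2):P a2@(1,0):P a3@(1,1):R a4@(0,1):R a5@(4,1):P a8@(4,1):P a9@(3,3):R
t=4: a0@(1,1):P a1@(0,2):P a2@(1,1):P a3@(1,2):R a5@(0,1):P a8@(0,1):P a9@(2,3):R
t=5: a0@(1,2):P a1@(1,2):P a2@(1,2):P a3@(1,3):R a5@(1,1):P a8@(1,1):P a9@(2,2):R
t=6: a0@(1,3):P a1@(1,3):P a2@(1,3):P a3@(1,0):R a5@(1,2):P a8@(1,2):P a9@(3,2):R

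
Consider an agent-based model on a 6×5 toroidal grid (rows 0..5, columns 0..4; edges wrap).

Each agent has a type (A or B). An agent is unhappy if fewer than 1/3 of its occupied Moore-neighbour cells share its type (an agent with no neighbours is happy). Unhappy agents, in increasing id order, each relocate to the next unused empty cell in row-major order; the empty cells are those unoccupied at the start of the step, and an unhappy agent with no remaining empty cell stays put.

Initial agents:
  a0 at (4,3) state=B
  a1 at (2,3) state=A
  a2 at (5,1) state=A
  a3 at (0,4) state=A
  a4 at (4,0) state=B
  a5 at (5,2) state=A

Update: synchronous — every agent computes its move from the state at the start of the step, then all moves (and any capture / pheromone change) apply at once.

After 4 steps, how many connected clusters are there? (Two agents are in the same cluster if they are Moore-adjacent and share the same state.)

4

t=1: a0@(0,0):B a1@(2,3):A a2@(5,1):A a3@(0,4):A a4@(0,1):B a5@(5,2):A
t=2: a0@(0,0):B a1@(2,3):A a2@(5,1):A a3@(0,2):A a4@(0,1):B a5@(5,2):A
t=3: a0@(0,0):B a1@(2,3):A a2@(5,1):A a3@(0,2):A a4@(0,3):B a5@(5,2):A
t=4: a0@(0,1):B a1@(2,3):A a2@(5,1):A a3@(0,2):A a4@(0,4):B a5@(5,2):A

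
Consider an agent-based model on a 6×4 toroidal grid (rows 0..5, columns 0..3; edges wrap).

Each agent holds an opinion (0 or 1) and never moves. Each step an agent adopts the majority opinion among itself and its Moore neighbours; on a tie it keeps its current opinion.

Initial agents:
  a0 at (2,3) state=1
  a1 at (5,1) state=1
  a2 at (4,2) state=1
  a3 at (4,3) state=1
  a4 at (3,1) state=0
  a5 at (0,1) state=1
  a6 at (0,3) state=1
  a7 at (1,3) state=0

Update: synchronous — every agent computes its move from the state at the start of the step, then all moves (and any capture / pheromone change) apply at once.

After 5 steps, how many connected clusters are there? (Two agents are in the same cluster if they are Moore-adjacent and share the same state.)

t=1: a0@(2,3):1 a1@(5,1):1 a2@(4,2):1 a3@(4,3):1 a4@(3,1):0 a5@(0,1):1 a6@(0,3):1 a7@(1,3):1
t=2: (unchanged — steady state)

3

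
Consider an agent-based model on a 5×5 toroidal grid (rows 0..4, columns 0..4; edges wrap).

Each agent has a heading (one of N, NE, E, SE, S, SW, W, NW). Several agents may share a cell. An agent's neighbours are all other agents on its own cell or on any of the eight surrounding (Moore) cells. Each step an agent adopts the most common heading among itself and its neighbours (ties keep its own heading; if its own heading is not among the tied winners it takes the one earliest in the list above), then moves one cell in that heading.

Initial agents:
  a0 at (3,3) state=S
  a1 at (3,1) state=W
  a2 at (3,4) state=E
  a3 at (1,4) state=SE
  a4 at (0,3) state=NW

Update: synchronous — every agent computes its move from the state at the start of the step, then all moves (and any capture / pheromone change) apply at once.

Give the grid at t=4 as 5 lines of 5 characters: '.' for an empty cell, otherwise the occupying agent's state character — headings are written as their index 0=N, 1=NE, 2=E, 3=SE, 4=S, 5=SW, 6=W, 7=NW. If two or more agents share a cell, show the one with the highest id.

t=1: a0@(4,3):S a1@(3,0):W a2@(3,0):E a3@(2,0):SE a4@(4,2):NW
t=2: a0@(0,3):S a1@(3,4):W a2@(3,1):E a3@(3,1):SE a4@(3,1):NW
t=3: a0@(1,3):S a1@(3,3):W a2@(3,2):E a3@(4,2):SE a4@(2,0):NW
t=4: a0@(2,3):S a1@(3,2):W a2@(3,3):E a3@(0,3):SE a4@(1,4):NW

...3.
....7
...4.
..62.
.....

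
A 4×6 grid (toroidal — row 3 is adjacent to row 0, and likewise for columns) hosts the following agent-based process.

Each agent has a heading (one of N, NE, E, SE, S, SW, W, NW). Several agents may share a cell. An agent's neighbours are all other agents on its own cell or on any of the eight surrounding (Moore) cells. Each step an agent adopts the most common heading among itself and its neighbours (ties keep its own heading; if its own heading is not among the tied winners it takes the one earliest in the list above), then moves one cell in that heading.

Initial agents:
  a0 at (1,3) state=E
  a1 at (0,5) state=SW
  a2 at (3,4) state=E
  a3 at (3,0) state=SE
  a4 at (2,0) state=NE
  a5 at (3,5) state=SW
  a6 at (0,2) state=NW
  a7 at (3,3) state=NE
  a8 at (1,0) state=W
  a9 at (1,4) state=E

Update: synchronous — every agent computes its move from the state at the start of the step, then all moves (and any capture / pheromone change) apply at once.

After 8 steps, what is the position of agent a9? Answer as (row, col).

(0, 4)

t=1: a0@(1,4):E a1@(1,4):SW a2@(0,3):SW a3@(0,5):SW a4@(1,1):NE a5@(0,4):SW a6@(3,1):NW a7@(2,4):NE a8@(1,5):W a9@(1,5):E
t=2: a0@(2,3):SW a1@(2,3):SW a2@(1,2):SW a3@(1,4):SW a4@(0,2):NE a5@(1,3):SW a6@(2,0):NW a7@(2,5):E a8@(2,4):SW a9@(2,4):SW
t=3: a0@(3,2):SW a1@(3,2):SW a2@(2,1):SW a3@(2,3):SW a4@(1,1):SW a5@(2,2):SW a6@(1,5):NW a7@(3,4):SW a8@(3,3):SW a9@(3,3):SW
t=4: a0@(0,1):SW a1@(0,1):SW a2@(3,0):SW a3@(3,2):SW a4@(2,0):SW a5@(3,1):SW a6@(0,4):NW a7@(0,3):SW a8@(0,2):SW a9@(0,2):SW
t=5: a0@(1,0):SW a1@(1,0):SW a2@(0,5):SW a3@(0,1):SW a4@(3,5):SW a5@(0,0):SW a6@(3,3):NW a7@(1,2):SW a8@(1,1):SW a9@(1,1):SW
t=6: a0@(2,5):SW a1@(2,5):SW a2@(1,4):SW a3@(1,0):SW a4@(0,4):SW a5@(1,5):SW a6@(2,2):NW a7@(2,1):SW a8@(2,0):SW a9@(2,0):SW
t=7: a0@(3,4):SW a1@(3,4):SW a2@(2,3):SW a3@(2,5):SW a4@(1,3):SW a5@(2,4):SW a6@(1,1):NW a7@(3,0):SW a8@(3,5):SW a9@(3,5):SW
t=8: a0@(0,3):SW a1@(0,3):SW a2@(3,2):SW a3@(3,4):SW a4@(2,2):SW a5@(3,3):SW a6@(0,0):NW a7@(0,5):SW a8@(0,4):SW a9@(0,4):SW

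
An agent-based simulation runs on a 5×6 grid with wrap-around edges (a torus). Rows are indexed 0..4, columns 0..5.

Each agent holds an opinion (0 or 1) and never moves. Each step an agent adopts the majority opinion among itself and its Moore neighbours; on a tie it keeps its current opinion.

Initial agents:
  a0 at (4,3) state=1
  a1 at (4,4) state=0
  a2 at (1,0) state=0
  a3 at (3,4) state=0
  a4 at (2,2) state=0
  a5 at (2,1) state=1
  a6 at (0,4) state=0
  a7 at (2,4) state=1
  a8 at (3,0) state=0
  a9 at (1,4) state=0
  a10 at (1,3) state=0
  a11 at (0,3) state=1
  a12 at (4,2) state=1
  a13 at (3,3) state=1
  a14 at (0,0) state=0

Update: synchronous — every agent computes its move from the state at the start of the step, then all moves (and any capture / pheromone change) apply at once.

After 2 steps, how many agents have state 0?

t=1: a0@(4,3):1 a1@(4,4):0 a2@(1,0):0 a3@(3,4):1 a4@(2,2):0 a5@(2,1):0 a6@(0,4):0 a7@(2,4):0 a8@(3,0):0 a9@(1,4):0 a10@(1,3):0 a11@(0,3):0 a12@(4,2):1 a13@(3,3):1 a14@(0,0):0
t=2: (unchanged — steady state)

11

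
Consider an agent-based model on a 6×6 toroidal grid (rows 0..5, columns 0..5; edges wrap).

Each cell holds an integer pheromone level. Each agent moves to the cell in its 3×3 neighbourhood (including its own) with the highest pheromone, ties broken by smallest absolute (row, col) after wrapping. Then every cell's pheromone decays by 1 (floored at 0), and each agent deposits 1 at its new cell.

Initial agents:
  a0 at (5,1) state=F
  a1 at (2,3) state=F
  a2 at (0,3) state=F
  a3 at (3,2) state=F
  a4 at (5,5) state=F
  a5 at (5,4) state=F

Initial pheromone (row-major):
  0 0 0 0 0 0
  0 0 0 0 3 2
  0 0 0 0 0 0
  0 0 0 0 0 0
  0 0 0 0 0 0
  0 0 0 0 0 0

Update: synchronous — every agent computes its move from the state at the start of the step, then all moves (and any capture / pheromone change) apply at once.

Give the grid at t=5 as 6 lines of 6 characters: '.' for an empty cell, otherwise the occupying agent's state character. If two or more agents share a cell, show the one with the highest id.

t=1: a0@(0,0) a1@(1,4) a2@(1,4) a3@(2,1) a4@(0,0) a5@(0,3) | pheromone: 2 0 0 1 0 0 / 0 0 0 0 4 1 / 0 1 0 0 0 0 / 0 0 0 0 0 0 / 0 0 0 0 0 0 / 0 0 0 0 0 0
t=2: a0@(0,0) a1@(1,4) a2@(1,4) a3@(2,1) a4@(0,0) a5@(1,4) | pheromone: 3 0 0 0 0 0 / 0 0 0 0 6 0 / 0 1 0 0 0 0 / 0 0 0 0 0 0 / 0 0 0 0 0 0 / 0 0 0 0 0 0
t=3: a0@(0,0) a1@(1,4) a2@(1,4) a3@(2,1) a4@(0,0) a5@(1,4) | pheromone: 4 0 0 0 0 0 / 0 0 0 0 8 0 / 0 1 0 0 0 0 / 0 0 0 0 0 0 / 0 0 0 0 0 0 / 0 0 0 0 0 0
t=4: a0@(0,0) a1@(1,4) a2@(1,4) a3@(2,1) a4@(0,0) a5@(1,4) | pheromone: 5 0 0 0 0 0 / 0 0 0 0 10 0 / 0 1 0 0 0 0 / 0 0 0 0 0 0 / 0 0 0 0 0 0 / 0 0 0 0 0 0
t=5: a0@(0,0) a1@(1,4) a2@(1,4) a3@(2,1) a4@(0,0) a5@(1,4) | pheromone: 6 0 0 0 0 0 / 0 0 0 0 12 0 / 0 1 0 0 0 0 / 0 0 0 0 0 0 / 0 0 0 0 0 0 / 0 0 0 0 0 0

F.....
....F.
.F....
......
......
......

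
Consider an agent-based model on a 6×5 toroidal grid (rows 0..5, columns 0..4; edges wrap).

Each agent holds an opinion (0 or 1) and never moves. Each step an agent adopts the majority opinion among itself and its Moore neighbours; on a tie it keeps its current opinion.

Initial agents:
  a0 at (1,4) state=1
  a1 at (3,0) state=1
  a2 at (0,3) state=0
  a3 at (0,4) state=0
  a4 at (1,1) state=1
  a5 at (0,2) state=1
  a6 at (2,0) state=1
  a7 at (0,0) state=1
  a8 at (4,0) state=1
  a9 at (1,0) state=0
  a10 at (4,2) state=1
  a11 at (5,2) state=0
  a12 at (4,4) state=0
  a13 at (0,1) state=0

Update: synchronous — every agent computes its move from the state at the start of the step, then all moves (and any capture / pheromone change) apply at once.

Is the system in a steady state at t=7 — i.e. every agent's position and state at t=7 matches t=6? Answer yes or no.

t=1: a0@(1,4):1 a1@(3,0):1 a2@(0,3):0 a3@(0,4):0 a4@(1,1):1 a5@(0,2):0 a6@(2,0):1 a7@(0,0):1 a8@(4,0):1 a9@(1,0):1 a10@(4,2):1 a11@(5,2):0 a12@(4,4):1 a13@(0,1):0
t=2: a0@(1,4):1 a1@(3,0):1 a2@(0,3):0 a3@(0,4):1 a4@(1,1):1 a5@(0,2):0 a6@(2,0):1 a7@(0,0):1 a8@(4,0):1 a9@(1,0):1 a10@(4,2):1 a11@(5,2):0 a12@(4,4):1 a13@(0,1):0
t=3: (unchanged — steady state)

yes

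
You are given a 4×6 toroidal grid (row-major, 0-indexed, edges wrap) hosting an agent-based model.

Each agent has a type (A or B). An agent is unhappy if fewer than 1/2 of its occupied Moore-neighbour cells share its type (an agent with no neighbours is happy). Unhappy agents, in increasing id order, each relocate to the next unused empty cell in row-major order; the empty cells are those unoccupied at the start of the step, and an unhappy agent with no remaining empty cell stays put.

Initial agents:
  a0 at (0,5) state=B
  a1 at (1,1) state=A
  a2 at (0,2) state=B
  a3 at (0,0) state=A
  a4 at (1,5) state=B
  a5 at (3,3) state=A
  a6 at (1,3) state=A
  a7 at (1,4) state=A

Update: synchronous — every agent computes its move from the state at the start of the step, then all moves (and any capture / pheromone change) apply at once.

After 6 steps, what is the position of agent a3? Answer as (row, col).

(0, 4)

t=1: a0@(0,1):B a1@(1,1):A a2@(0,3):B a3@(0,4):A a4@(1,0):B a5@(1,2):A a6@(1,3):A a7@(2,0):A
t=2: a0@(0,0):B a1@(1,1):A a2@(0,2):B a3@(0,4):A a4@(0,5):B a5@(1,2):A a6@(1,3):A a7@(2,0):A
t=3: a0@(0,0):B a1@(1,1):A a2@(0,1):B a3@(0,4):A a4@(0,5):B a5@(1,2):A a6@(1,3):A a7@(2,0):A
t=4: a0@(0,0):B a1@(1,1):A a2@(0,2):B a3@(0,4):A a4@(0,5):B a5@(1,2):A a6@(1,3):A a7@(2,0):A
t=5: a0@(0,0):B a1@(1,1):A a2@(0,1):B a3@(0,4):A a4@(0,5):B a5@(1,2):A a6@(1,3):A a7@(2,0):A
t=6: a0@(0,0):B a1@(1,1):A a2@(0,2):B a3@(0,4):A a4@(0,5):B a5@(1,2):A a6@(1,3):A a7@(2,0):A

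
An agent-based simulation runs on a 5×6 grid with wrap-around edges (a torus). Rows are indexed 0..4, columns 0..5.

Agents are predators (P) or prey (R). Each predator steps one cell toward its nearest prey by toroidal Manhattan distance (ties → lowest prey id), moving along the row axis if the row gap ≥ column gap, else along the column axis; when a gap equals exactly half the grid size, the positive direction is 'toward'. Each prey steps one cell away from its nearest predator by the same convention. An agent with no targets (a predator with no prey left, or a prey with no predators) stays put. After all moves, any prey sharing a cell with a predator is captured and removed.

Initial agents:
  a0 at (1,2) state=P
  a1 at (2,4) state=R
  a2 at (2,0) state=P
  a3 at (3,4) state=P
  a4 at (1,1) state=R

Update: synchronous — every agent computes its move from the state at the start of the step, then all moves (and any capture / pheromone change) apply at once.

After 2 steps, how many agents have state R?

t=1: a0@(1,1):P a1@(1,4):R a2@(2,5):P a3@(2,4):P a4@(1,0):R
t=2: a0@(1,0):P a1@(0,4):R a2@(1,5):P a3@(1,4):P

1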